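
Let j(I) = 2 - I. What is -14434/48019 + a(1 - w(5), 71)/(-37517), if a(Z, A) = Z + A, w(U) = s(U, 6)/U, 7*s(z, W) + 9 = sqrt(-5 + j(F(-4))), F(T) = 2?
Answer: -19074653281/63053508805 + I*sqrt(5)/1313095 ≈ -0.30252 + 1.7029e-6*I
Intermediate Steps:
s(z, W) = -9/7 + I*sqrt(5)/7 (s(z, W) = -9/7 + sqrt(-5 + (2 - 1*2))/7 = -9/7 + sqrt(-5 + (2 - 2))/7 = -9/7 + sqrt(-5 + 0)/7 = -9/7 + sqrt(-5)/7 = -9/7 + (I*sqrt(5))/7 = -9/7 + I*sqrt(5)/7)
w(U) = (-9/7 + I*sqrt(5)/7)/U
a(Z, A) = A + Z
-14434/48019 + a(1 - w(5), 71)/(-37517) = -14434/48019 + (71 + (1 - (-9 + I*sqrt(5))/(7*5)))/(-37517) = -14434*1/48019 + (71 + (1 - (-9 + I*sqrt(5))/(7*5)))*(-1/37517) = -14434/48019 + (71 + (1 - (-9/35 + I*sqrt(5)/35)))*(-1/37517) = -14434/48019 + (71 + (1 + (9/35 - I*sqrt(5)/35)))*(-1/37517) = -14434/48019 + (71 + (44/35 - I*sqrt(5)/35))*(-1/37517) = -14434/48019 + (2529/35 - I*sqrt(5)/35)*(-1/37517) = -14434/48019 + (-2529/1313095 + I*sqrt(5)/1313095) = -19074653281/63053508805 + I*sqrt(5)/1313095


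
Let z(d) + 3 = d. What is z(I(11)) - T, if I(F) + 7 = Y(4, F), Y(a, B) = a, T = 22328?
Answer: -22334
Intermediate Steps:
I(F) = -3 (I(F) = -7 + 4 = -3)
z(d) = -3 + d
z(I(11)) - T = (-3 - 3) - 1*22328 = -6 - 22328 = -22334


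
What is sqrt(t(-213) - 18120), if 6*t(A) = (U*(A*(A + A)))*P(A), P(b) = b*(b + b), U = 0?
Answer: 2*I*sqrt(4530) ≈ 134.61*I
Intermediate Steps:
P(b) = 2*b**2 (P(b) = b*(2*b) = 2*b**2)
t(A) = 0 (t(A) = ((0*(A*(A + A)))*(2*A**2))/6 = ((0*(A*(2*A)))*(2*A**2))/6 = ((0*(2*A**2))*(2*A**2))/6 = (0*(2*A**2))/6 = (1/6)*0 = 0)
sqrt(t(-213) - 18120) = sqrt(0 - 18120) = sqrt(-18120) = 2*I*sqrt(4530)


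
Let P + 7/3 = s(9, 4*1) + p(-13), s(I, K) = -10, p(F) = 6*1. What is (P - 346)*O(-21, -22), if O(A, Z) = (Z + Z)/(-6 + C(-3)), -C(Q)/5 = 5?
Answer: -46508/93 ≈ -500.09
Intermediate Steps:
p(F) = 6
C(Q) = -25 (C(Q) = -5*5 = -25)
O(A, Z) = -2*Z/31 (O(A, Z) = (Z + Z)/(-6 - 25) = (2*Z)/(-31) = (2*Z)*(-1/31) = -2*Z/31)
P = -19/3 (P = -7/3 + (-10 + 6) = -7/3 - 4 = -19/3 ≈ -6.3333)
(P - 346)*O(-21, -22) = (-19/3 - 346)*(-2/31*(-22)) = -1057/3*44/31 = -46508/93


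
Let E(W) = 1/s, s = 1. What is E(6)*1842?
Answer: 1842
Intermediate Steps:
E(W) = 1 (E(W) = 1/1 = 1)
E(6)*1842 = 1*1842 = 1842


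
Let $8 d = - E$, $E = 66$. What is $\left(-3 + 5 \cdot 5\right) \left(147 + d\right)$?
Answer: $\frac{6105}{2} \approx 3052.5$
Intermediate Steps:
$d = - \frac{33}{4}$ ($d = \frac{\left(-1\right) 66}{8} = \frac{1}{8} \left(-66\right) = - \frac{33}{4} \approx -8.25$)
$\left(-3 + 5 \cdot 5\right) \left(147 + d\right) = \left(-3 + 5 \cdot 5\right) \left(147 - \frac{33}{4}\right) = \left(-3 + 25\right) \frac{555}{4} = 22 \cdot \frac{555}{4} = \frac{6105}{2}$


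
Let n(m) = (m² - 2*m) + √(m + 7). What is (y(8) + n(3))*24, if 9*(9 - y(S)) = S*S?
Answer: 352/3 + 24*√10 ≈ 193.23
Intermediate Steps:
y(S) = 9 - S²/9 (y(S) = 9 - S*S/9 = 9 - S²/9)
n(m) = m² + √(7 + m) - 2*m (n(m) = (m² - 2*m) + √(7 + m) = m² + √(7 + m) - 2*m)
(y(8) + n(3))*24 = ((9 - ⅑*8²) + (3² + √(7 + 3) - 2*3))*24 = ((9 - ⅑*64) + (9 + √10 - 6))*24 = ((9 - 64/9) + (3 + √10))*24 = (17/9 + (3 + √10))*24 = (44/9 + √10)*24 = 352/3 + 24*√10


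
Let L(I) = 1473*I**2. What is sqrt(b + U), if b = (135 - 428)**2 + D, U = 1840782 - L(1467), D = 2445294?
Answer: 2*I*sqrt(791413793) ≈ 56264.0*I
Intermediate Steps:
U = -3168186315 (U = 1840782 - 1473*1467**2 = 1840782 - 1473*2152089 = 1840782 - 1*3170027097 = 1840782 - 3170027097 = -3168186315)
b = 2531143 (b = (135 - 428)**2 + 2445294 = (-293)**2 + 2445294 = 85849 + 2445294 = 2531143)
sqrt(b + U) = sqrt(2531143 - 3168186315) = sqrt(-3165655172) = 2*I*sqrt(791413793)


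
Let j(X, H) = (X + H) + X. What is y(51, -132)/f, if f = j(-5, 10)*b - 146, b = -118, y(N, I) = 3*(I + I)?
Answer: 396/73 ≈ 5.4247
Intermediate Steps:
j(X, H) = H + 2*X (j(X, H) = (H + X) + X = H + 2*X)
y(N, I) = 6*I (y(N, I) = 3*(2*I) = 6*I)
f = -146 (f = (10 + 2*(-5))*(-118) - 146 = (10 - 10)*(-118) - 146 = 0*(-118) - 146 = 0 - 146 = -146)
y(51, -132)/f = (6*(-132))/(-146) = -792*(-1/146) = 396/73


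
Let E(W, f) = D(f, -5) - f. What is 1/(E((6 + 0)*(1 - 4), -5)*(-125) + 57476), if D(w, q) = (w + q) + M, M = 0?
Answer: 1/58101 ≈ 1.7211e-5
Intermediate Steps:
D(w, q) = q + w (D(w, q) = (w + q) + 0 = (q + w) + 0 = q + w)
E(W, f) = -5 (E(W, f) = (-5 + f) - f = -5)
1/(E((6 + 0)*(1 - 4), -5)*(-125) + 57476) = 1/(-5*(-125) + 57476) = 1/(625 + 57476) = 1/58101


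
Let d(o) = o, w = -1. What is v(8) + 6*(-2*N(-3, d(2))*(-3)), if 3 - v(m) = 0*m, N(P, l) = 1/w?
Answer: -33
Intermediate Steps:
N(P, l) = -1 (N(P, l) = 1/(-1) = 1*(-1) = -1)
v(m) = 3 (v(m) = 3 - 0*m = 3 - 1*0 = 3 + 0 = 3)
v(8) + 6*(-2*N(-3, d(2))*(-3)) = 3 + 6*(-2*(-1)*(-3)) = 3 + 6*(2*(-3)) = 3 + 6*(-6) = 3 - 36 = -33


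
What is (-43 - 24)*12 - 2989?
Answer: -3793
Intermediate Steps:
(-43 - 24)*12 - 2989 = -67*12 - 2989 = -804 - 2989 = -3793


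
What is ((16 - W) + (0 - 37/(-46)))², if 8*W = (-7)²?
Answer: 3861225/33856 ≈ 114.05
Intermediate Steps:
W = 49/8 (W = (⅛)*(-7)² = (⅛)*49 = 49/8 ≈ 6.1250)
((16 - W) + (0 - 37/(-46)))² = ((16 - 1*49/8) + (0 - 37/(-46)))² = ((16 - 49/8) + (0 - 37*(-1/46)))² = (79/8 + (0 + 37/46))² = (79/8 + 37/46)² = (1965/184)² = 3861225/33856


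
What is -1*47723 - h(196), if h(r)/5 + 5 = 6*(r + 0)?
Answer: -53578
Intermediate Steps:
h(r) = -25 + 30*r (h(r) = -25 + 5*(6*(r + 0)) = -25 + 5*(6*r) = -25 + 30*r)
-1*47723 - h(196) = -1*47723 - (-25 + 30*196) = -47723 - (-25 + 5880) = -47723 - 1*5855 = -47723 - 5855 = -53578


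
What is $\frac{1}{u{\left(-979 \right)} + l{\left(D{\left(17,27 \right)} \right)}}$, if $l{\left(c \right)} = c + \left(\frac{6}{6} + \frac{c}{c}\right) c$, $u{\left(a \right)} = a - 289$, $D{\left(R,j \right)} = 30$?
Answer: $- \frac{1}{1178} \approx -0.0008489$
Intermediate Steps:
$u{\left(a \right)} = -289 + a$
$l{\left(c \right)} = 3 c$ ($l{\left(c \right)} = c + \left(6 \cdot \frac{1}{6} + 1\right) c = c + \left(1 + 1\right) c = c + 2 c = 3 c$)
$\frac{1}{u{\left(-979 \right)} + l{\left(D{\left(17,27 \right)} \right)}} = \frac{1}{\left(-289 - 979\right) + 3 \cdot 30} = \frac{1}{-1268 + 90} = \frac{1}{-1178} = - \frac{1}{1178}$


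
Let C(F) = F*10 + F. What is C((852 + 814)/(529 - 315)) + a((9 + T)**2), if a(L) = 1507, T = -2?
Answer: 170412/107 ≈ 1592.6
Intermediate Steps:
C(F) = 11*F (C(F) = 10*F + F = 11*F)
C((852 + 814)/(529 - 315)) + a((9 + T)**2) = 11*((852 + 814)/(529 - 315)) + 1507 = 11*(1666/214) + 1507 = 11*(1666*(1/214)) + 1507 = 11*(833/107) + 1507 = 9163/107 + 1507 = 170412/107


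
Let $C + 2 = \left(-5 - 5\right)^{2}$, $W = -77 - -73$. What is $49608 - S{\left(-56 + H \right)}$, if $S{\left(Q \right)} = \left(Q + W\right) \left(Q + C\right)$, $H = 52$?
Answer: $50360$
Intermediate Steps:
$W = -4$ ($W = -77 + 73 = -4$)
$C = 98$ ($C = -2 + \left(-5 - 5\right)^{2} = -2 + \left(-10\right)^{2} = -2 + 100 = 98$)
$S{\left(Q \right)} = \left(-4 + Q\right) \left(98 + Q\right)$ ($S{\left(Q \right)} = \left(Q - 4\right) \left(Q + 98\right) = \left(-4 + Q\right) \left(98 + Q\right)$)
$49608 - S{\left(-56 + H \right)} = 49608 - \left(-392 + \left(-56 + 52\right)^{2} + 94 \left(-56 + 52\right)\right) = 49608 - \left(-392 + \left(-4\right)^{2} + 94 \left(-4\right)\right) = 49608 - \left(-392 + 16 - 376\right) = 49608 - -752 = 49608 + 752 = 50360$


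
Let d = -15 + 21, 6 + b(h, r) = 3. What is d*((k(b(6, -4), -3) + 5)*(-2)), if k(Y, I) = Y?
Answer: -24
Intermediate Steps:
b(h, r) = -3 (b(h, r) = -6 + 3 = -3)
d = 6
d*((k(b(6, -4), -3) + 5)*(-2)) = 6*((-3 + 5)*(-2)) = 6*(2*(-2)) = 6*(-4) = -24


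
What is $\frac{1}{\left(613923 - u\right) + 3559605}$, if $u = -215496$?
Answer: $\frac{1}{4389024} \approx 2.2784 \cdot 10^{-7}$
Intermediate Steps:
$\frac{1}{\left(613923 - u\right) + 3559605} = \frac{1}{\left(613923 - -215496\right) + 3559605} = \frac{1}{\left(613923 + 215496\right) + 3559605} = \frac{1}{829419 + 3559605} = \frac{1}{4389024}$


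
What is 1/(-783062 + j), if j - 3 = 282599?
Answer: -1/500460 ≈ -1.9982e-6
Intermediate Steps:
j = 282602 (j = 3 + 282599 = 282602)
1/(-783062 + j) = 1/(-783062 + 282602) = 1/(-500460) = -1/500460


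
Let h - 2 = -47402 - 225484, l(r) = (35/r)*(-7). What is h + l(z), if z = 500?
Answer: -27288449/100 ≈ -2.7288e+5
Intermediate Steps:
l(r) = -245/r
h = -272884 (h = 2 + (-47402 - 225484) = 2 - 272886 = -272884)
h + l(z) = -272884 - 245/500 = -272884 - 245*1/500 = -272884 - 49/100 = -27288449/100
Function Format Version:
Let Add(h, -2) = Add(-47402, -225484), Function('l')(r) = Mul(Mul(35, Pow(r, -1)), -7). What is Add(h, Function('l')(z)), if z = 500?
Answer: Rational(-27288449, 100) ≈ -2.7288e+5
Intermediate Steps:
Function('l')(r) = Mul(-245, Pow(r, -1))
h = -272884 (h = Add(2, Add(-47402, -225484)) = Add(2, -272886) = -272884)
Add(h, Function('l')(z)) = Add(-272884, Mul(-245, Pow(500, -1))) = Add(-272884, Mul(-245, Rational(1, 500))) = Add(-272884, Rational(-49, 100)) = Rational(-27288449, 100)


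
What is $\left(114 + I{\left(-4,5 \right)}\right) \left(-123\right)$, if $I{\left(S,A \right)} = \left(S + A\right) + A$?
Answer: $-14760$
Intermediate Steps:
$I{\left(S,A \right)} = S + 2 A$ ($I{\left(S,A \right)} = \left(A + S\right) + A = S + 2 A$)
$\left(114 + I{\left(-4,5 \right)}\right) \left(-123\right) = \left(114 + \left(-4 + 2 \cdot 5\right)\right) \left(-123\right) = \left(114 + \left(-4 + 10\right)\right) \left(-123\right) = \left(114 + 6\right) \left(-123\right) = 120 \left(-123\right) = -14760$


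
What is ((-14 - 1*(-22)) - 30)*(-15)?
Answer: 330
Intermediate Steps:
((-14 - 1*(-22)) - 30)*(-15) = ((-14 + 22) - 30)*(-15) = (8 - 30)*(-15) = -22*(-15) = 330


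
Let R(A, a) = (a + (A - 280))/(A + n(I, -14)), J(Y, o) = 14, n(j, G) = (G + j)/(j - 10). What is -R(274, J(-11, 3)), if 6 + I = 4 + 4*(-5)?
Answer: -64/2201 ≈ -0.029078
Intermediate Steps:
I = -22 (I = -6 + (4 + 4*(-5)) = -6 + (4 - 20) = -6 - 16 = -22)
n(j, G) = (G + j)/(-10 + j)
R(A, a) = (-280 + A + a)/(9/8 + A) (R(A, a) = (a + (A - 280))/(A + (-14 - 22)/(-10 - 22)) = (a + (-280 + A))/(A - 36/(-32)) = (-280 + A + a)/(A - 1/32*(-36)) = (-280 + A + a)/(A + 9/8) = (-280 + A + a)/(9/8 + A))
-R(274, J(-11, 3)) = -8*(-280 + 274 + 14)/(9 + 8*274) = -8*8/(9 + 2192) = -8*8/2201 = -1*64/2201 = -64/2201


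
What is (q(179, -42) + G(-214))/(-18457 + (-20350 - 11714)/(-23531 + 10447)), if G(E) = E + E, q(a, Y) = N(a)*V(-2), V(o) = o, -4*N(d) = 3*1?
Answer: 2790163/120729662 ≈ 0.023111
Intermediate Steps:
N(d) = -¾ (N(d) = -3/4 = -¼*3 = -¾)
q(a, Y) = 3/2 (q(a, Y) = -¾*(-2) = 3/2)
G(E) = 2*E
(q(179, -42) + G(-214))/(-18457 + (-20350 - 11714)/(-23531 + 10447)) = (3/2 + 2*(-214))/(-18457 + (-20350 - 11714)/(-23531 + 10447)) = (3/2 - 428)/(-18457 - 32064/(-13084)) = -853/(2*(-18457 - 32064*(-1/13084))) = -853/(2*(-18457 + 8016/3271)) = -853/(2*(-60364831/3271)) = -853/2*(-3271/60364831) = 2790163/120729662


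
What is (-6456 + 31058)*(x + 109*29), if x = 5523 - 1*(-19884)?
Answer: 702829936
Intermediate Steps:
x = 25407 (x = 5523 + 19884 = 25407)
(-6456 + 31058)*(x + 109*29) = (-6456 + 31058)*(25407 + 109*29) = 24602*(25407 + 3161) = 24602*28568 = 702829936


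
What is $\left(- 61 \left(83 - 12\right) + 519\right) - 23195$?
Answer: $-27007$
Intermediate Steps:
$\left(- 61 \left(83 - 12\right) + 519\right) - 23195 = \left(\left(-61\right) 71 + 519\right) - 23195 = \left(-4331 + 519\right) - 23195 = -3812 - 23195 = -27007$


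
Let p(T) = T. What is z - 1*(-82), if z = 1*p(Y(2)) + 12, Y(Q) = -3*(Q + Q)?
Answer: 82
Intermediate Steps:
Y(Q) = -6*Q
z = 0 (z = 1*(-6*2) + 12 = 1*(-12) + 12 = -12 + 12 = 0)
z - 1*(-82) = 0 - 1*(-82) = 0 + 82 = 82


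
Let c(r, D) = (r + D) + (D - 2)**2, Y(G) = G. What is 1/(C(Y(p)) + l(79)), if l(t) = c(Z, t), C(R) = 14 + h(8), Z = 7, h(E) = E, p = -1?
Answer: 1/6037 ≈ 0.00016565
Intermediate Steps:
C(R) = 22 (C(R) = 14 + 8 = 22)
c(r, D) = D + r + (-2 + D)**2 (c(r, D) = (D + r) + (-2 + D)**2 = D + r + (-2 + D)**2)
l(t) = 7 + t + (-2 + t)**2 (l(t) = t + 7 + (-2 + t)**2 = 7 + t + (-2 + t)**2)
1/(C(Y(p)) + l(79)) = 1/(22 + (7 + 79 + (-2 + 79)**2)) = 1/(22 + (7 + 79 + 77**2)) = 1/(22 + (7 + 79 + 5929)) = 1/(22 + 6015) = 1/6037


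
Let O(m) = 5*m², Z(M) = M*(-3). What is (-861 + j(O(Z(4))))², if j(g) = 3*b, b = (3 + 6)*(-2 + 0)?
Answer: 837225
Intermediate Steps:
b = -18 (b = 9*(-2) = -18)
Z(M) = -3*M
j(g) = -54 (j(g) = 3*(-18) = -54)
(-861 + j(O(Z(4))))² = (-861 - 54)² = (-915)² = 837225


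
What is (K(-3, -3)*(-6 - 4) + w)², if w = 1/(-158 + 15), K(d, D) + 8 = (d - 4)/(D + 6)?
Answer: 1964882929/184041 ≈ 10676.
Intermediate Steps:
K(d, D) = -8 + (-4 + d)/(6 + D) (K(d, D) = -8 + (d - 4)/(D + 6) = -8 + (-4 + d)/(6 + D))
w = -1/143 (w = 1/(-143) = -1/143 ≈ -0.0069930)
(K(-3, -3)*(-6 - 4) + w)² = (((-52 - 3 - 8*(-3))/(6 - 3))*(-6 - 4) - 1/143)² = (((-52 - 3 + 24)/3)*(-10) - 1/143)² = (((⅓)*(-31))*(-10) - 1/143)² = (-31/3*(-10) - 1/143)² = (310/3 - 1/143)² = (44327/429)² = 1964882929/184041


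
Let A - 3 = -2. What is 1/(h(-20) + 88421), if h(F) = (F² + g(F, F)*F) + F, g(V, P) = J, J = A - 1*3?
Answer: 1/88841 ≈ 1.1256e-5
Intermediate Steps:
A = 1 (A = 3 - 2 = 1)
J = -2 (J = 1 - 1*3 = 1 - 3 = -2)
g(V, P) = -2
h(F) = F² - F (h(F) = (F² - 2*F) + F = F² - F)
1/(h(-20) + 88421) = 1/(-20*(-1 - 20) + 88421) = 1/(-20*(-21) + 88421) = 1/(420 + 88421) = 1/88841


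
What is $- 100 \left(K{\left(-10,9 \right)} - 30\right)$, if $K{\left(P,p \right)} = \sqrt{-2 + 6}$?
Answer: $2800$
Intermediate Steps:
$K{\left(P,p \right)} = 2$ ($K{\left(P,p \right)} = \sqrt{4} = 2$)
$- 100 \left(K{\left(-10,9 \right)} - 30\right) = - 100 \left(2 - 30\right) = \left(-100\right) \left(-28\right) = 2800$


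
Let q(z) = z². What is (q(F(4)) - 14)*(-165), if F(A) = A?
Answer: -330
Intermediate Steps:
(q(F(4)) - 14)*(-165) = (4² - 14)*(-165) = (16 - 14)*(-165) = 2*(-165) = -330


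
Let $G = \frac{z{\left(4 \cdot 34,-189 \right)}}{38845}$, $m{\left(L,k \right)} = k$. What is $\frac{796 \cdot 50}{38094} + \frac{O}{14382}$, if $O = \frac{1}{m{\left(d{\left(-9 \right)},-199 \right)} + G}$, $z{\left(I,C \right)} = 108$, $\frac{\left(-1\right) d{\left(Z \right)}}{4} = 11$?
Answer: $\frac{43379463247135}{41520045868938} \approx 1.0448$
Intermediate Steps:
$d{\left(Z \right)} = -44$ ($d{\left(Z \right)} = \left(-4\right) 11 = -44$)
$G = \frac{108}{38845} \approx 0.0027803$
$O = - \frac{38845}{7730047}$ ($O = \frac{1}{-199 + \frac{108}{38845}} = \frac{1}{- \frac{7730047}{38845}} = - \frac{38845}{7730047} \approx -0.0050252$)
$\frac{796 \cdot 50}{38094} + \frac{O}{14382} = \frac{796 \cdot 50}{38094} - \frac{38845}{7730047 \cdot 14382} = 39800 \cdot \frac{1}{38094} - \frac{2285}{6539619762} = \frac{19900}{19047} - \frac{2285}{6539619762} = \frac{43379463247135}{41520045868938}$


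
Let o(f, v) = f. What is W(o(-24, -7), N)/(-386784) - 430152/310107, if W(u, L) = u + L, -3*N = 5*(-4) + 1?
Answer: -166370432611/119944425888 ≈ -1.3871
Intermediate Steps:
N = 19/3 (N = -(5*(-4) + 1)/3 = -(-20 + 1)/3 = -⅓*(-19) = 19/3 ≈ 6.3333)
W(u, L) = L + u
W(o(-24, -7), N)/(-386784) - 430152/310107 = (19/3 - 24)/(-386784) - 430152/310107 = -53/3*(-1/386784) - 430152*1/310107 = 53/1160352 - 143384/103369 = -166370432611/119944425888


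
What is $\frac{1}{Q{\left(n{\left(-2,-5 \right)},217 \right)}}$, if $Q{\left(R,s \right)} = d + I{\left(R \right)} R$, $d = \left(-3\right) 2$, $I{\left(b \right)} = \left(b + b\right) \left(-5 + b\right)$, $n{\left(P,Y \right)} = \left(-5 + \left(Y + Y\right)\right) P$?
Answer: $\frac{1}{44994} \approx 2.2225 \cdot 10^{-5}$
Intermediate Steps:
$n{\left(P,Y \right)} = P \left(-5 + 2 Y\right)$ ($n{\left(P,Y \right)} = \left(-5 + 2 Y\right) P = P \left(-5 + 2 Y\right)$)
$I{\left(b \right)} = 2 b \left(-5 + b\right)$
$d = -6$
$Q{\left(R,s \right)} = -6 + 2 R^{2} \left(-5 + R\right)$ ($Q{\left(R,s \right)} = -6 + 2 R \left(-5 + R\right) R = -6 + 2 R^{2} \left(-5 + R\right)$)
$\frac{1}{Q{\left(n{\left(-2,-5 \right)},217 \right)}} = \frac{1}{-6 + 2 \left(- 2 \left(-5 + 2 \left(-5\right)\right)\right)^{2} \left(-5 - 2 \left(-5 + 2 \left(-5\right)\right)\right)} = \frac{1}{-6 + 2 \left(- 2 \left(-5 - 10\right)\right)^{2} \left(-5 - 2 \left(-5 - 10\right)\right)} = \frac{1}{-6 + 2 \left(\left(-2\right) \left(-15\right)\right)^{2} \left(-5 - -30\right)} = \frac{1}{-6 + 2 \cdot 30^{2} \left(-5 + 30\right)} = \frac{1}{-6 + 2 \cdot 900 \cdot 25} = \frac{1}{-6 + 45000} = \frac{1}{44994}$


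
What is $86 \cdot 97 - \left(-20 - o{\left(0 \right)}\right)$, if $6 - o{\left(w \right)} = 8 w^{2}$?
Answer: $8368$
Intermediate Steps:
$o{\left(w \right)} = 6 - 8 w^{2}$
$86 \cdot 97 - \left(-20 - o{\left(0 \right)}\right) = 86 \cdot 97 + \left(\left(35 + \left(6 - 8 \cdot 0^{2}\right)\right) - 15\right) = 8342 + \left(\left(35 + \left(6 - 0\right)\right) - 15\right) = 8342 + \left(\left(35 + \left(6 + 0\right)\right) - 15\right) = 8342 + \left(\left(35 + 6\right) - 15\right) = 8342 + \left(41 - 15\right) = 8342 + 26 = 8368$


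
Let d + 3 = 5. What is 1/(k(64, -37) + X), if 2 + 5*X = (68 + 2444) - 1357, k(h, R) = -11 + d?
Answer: 5/1108 ≈ 0.0045126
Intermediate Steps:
d = 2 (d = -3 + 5 = 2)
k(h, R) = -9 (k(h, R) = -11 + 2 = -9)
X = 1153/5 (X = -2/5 + ((68 + 2444) - 1357)/5 = -2/5 + (2512 - 1357)/5 = -2/5 + (1/5)*1155 = -2/5 + 231 = 1153/5 ≈ 230.60)
1/(k(64, -37) + X) = 1/(-9 + 1153/5) = 1/(1108/5) = 5/1108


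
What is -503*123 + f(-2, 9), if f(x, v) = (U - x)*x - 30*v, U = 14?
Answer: -62171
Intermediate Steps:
f(x, v) = -30*v + x*(14 - x) (f(x, v) = (14 - x)*x - 30*v = x*(14 - x) - 30*v = -30*v + x*(14 - x))
-503*123 + f(-2, 9) = -503*123 + (-1*(-2)**2 - 30*9 + 14*(-2)) = -61869 + (-1*4 - 270 - 28) = -61869 + (-4 - 270 - 28) = -61869 - 302 = -62171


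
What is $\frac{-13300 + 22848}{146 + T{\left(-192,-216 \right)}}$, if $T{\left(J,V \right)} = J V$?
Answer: $\frac{4774}{20809} \approx 0.22942$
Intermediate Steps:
$\frac{-13300 + 22848}{146 + T{\left(-192,-216 \right)}} = \frac{-13300 + 22848}{146 - -41472} = \frac{9548}{146 + 41472} = \frac{9548}{41618} = 9548 \cdot \frac{1}{41618} = \frac{4774}{20809}$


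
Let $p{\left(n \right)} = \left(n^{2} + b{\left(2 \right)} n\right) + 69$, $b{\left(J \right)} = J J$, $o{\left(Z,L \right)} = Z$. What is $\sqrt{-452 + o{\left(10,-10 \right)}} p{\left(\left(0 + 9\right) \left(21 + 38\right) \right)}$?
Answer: $284154 i \sqrt{442} \approx 5.974 \cdot 10^{6} i$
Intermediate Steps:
$b{\left(J \right)} = J^{2}$
$p{\left(n \right)} = 69 + n^{2} + 4 n$ ($p{\left(n \right)} = \left(n^{2} + 2^{2} n\right) + 69 = \left(n^{2} + 4 n\right) + 69 = 69 + n^{2} + 4 n$)
$\sqrt{-452 + o{\left(10,-10 \right)}} p{\left(\left(0 + 9\right) \left(21 + 38\right) \right)} = \sqrt{-452 + 10} \left(69 + \left(\left(0 + 9\right) \left(21 + 38\right)\right)^{2} + 4 \left(0 + 9\right) \left(21 + 38\right)\right) = \sqrt{-442} \left(69 + \left(9 \cdot 59\right)^{2} + 4 \cdot 9 \cdot 59\right) = i \sqrt{442} \left(69 + 531^{2} + 4 \cdot 531\right) = i \sqrt{442} \left(69 + 281961 + 2124\right) = i \sqrt{442} \cdot 284154 = 284154 i \sqrt{442}$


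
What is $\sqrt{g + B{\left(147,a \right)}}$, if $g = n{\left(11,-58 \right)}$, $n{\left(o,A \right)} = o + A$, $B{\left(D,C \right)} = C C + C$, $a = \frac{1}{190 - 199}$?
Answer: $\frac{i \sqrt{3815}}{9} \approx 6.8629 i$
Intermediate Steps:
$a = - \frac{1}{9}$ ($a = \frac{1}{-9} = - \frac{1}{9} \approx -0.11111$)
$B{\left(D,C \right)} = C + C^{2}$ ($B{\left(D,C \right)} = C^{2} + C = C + C^{2}$)
$n{\left(o,A \right)} = A + o$
$g = -47$ ($g = -58 + 11 = -47$)
$\sqrt{g + B{\left(147,a \right)}} = \sqrt{-47 - \frac{1 - \frac{1}{9}}{9}} = \sqrt{-47 - \frac{8}{81}} = \sqrt{- \frac{3815}{81}} = \frac{i \sqrt{3815}}{9}$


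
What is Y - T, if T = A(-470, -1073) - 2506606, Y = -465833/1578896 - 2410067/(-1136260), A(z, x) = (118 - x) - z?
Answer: 1123491427045562163/448509092240 ≈ 2.5049e+6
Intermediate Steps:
A(z, x) = 118 - x - z
Y = 818984435363/448509092240 (Y = -465833*1/1578896 - 2410067*(-1/1136260) = -465833/1578896 + 2410067/1136260 = 818984435363/448509092240 ≈ 1.8260)
T = -2504945 (T = (118 - 1*(-1073) - 1*(-470)) - 2506606 = (118 + 1073 + 470) - 2506606 = 1661 - 2506606 = -2504945)
Y - T = 818984435363/448509092240 - 1*(-2504945) = 818984435363/448509092240 + 2504945 = 1123491427045562163/448509092240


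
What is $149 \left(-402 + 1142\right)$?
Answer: $110260$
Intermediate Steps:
$149 \left(-402 + 1142\right) = 149 \cdot 740 = 110260$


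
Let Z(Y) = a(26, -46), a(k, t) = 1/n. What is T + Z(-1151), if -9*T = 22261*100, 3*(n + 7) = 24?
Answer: -2226091/9 ≈ -2.4734e+5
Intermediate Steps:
n = 1 (n = -7 + (⅓)*24 = -7 + 8 = 1)
a(k, t) = 1 (a(k, t) = 1/1 = 1)
Z(Y) = 1
T = -2226100/9 (T = -22261*100/9 = -⅑*2226100 = -2226100/9 ≈ -2.4734e+5)
T + Z(-1151) = -2226100/9 + 1 = -2226091/9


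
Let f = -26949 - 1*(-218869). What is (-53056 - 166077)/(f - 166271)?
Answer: -219133/25649 ≈ -8.5435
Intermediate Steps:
f = 191920 (f = -26949 + 218869 = 191920)
(-53056 - 166077)/(f - 166271) = (-53056 - 166077)/(191920 - 166271) = -219133/25649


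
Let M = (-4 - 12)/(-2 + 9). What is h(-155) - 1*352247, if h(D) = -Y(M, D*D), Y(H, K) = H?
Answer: -2465713/7 ≈ -3.5224e+5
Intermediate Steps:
M = -16/7 ≈ -2.2857
h(D) = 16/7 (h(D) = -1*(-16/7) = 16/7)
h(-155) - 1*352247 = 16/7 - 1*352247 = 16/7 - 352247 = -2465713/7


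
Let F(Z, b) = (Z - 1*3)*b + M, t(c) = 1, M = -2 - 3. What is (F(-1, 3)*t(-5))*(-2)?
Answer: 34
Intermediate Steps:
M = -5
F(Z, b) = -5 + b*(-3 + Z) (F(Z, b) = (Z - 1*3)*b - 5 = (Z - 3)*b - 5 = (-3 + Z)*b - 5 = b*(-3 + Z) - 5 = -5 + b*(-3 + Z))
(F(-1, 3)*t(-5))*(-2) = ((-5 - 3*3 - 1*3)*1)*(-2) = ((-5 - 9 - 3)*1)*(-2) = -17*1*(-2) = -17*(-2) = 34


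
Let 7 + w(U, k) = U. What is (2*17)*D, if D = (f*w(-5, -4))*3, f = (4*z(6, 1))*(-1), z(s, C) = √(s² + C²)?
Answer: 4896*√37 ≈ 29781.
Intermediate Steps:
w(U, k) = -7 + U
z(s, C) = √(C² + s²)
f = -4*√37 (f = (4*√(1² + 6²))*(-1) = (4*√(1 + 36))*(-1) = (4*√37)*(-1) = -4*√37 ≈ -24.331)
D = 144*√37 (D = ((-4*√37)*(-7 - 5))*3 = (-4*√37*(-12))*3 = (48*√37)*3 = 144*√37 ≈ 875.92)
(2*17)*D = (2*17)*(144*√37) = 34*(144*√37) = 4896*√37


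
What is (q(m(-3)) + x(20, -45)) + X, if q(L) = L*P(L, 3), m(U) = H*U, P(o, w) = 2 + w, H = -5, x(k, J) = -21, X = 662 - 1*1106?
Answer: -390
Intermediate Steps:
X = -444 (X = 662 - 1106 = -444)
m(U) = -5*U
q(L) = 5*L (q(L) = L*(2 + 3) = L*5 = 5*L)
(q(m(-3)) + x(20, -45)) + X = (5*(-5*(-3)) - 21) - 444 = (5*15 - 21) - 444 = (75 - 21) - 444 = 54 - 444 = -390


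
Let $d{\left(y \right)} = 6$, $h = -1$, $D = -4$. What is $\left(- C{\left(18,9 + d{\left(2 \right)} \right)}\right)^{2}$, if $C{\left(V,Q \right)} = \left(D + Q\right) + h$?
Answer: $100$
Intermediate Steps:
$C{\left(V,Q \right)} = -5 + Q$ ($C{\left(V,Q \right)} = \left(-4 + Q\right) - 1 = -5 + Q$)
$\left(- C{\left(18,9 + d{\left(2 \right)} \right)}\right)^{2} = \left(- (-5 + \left(9 + 6\right))\right)^{2} = \left(- (-5 + 15)\right)^{2} = \left(\left(-1\right) 10\right)^{2} = \left(-10\right)^{2} = 100$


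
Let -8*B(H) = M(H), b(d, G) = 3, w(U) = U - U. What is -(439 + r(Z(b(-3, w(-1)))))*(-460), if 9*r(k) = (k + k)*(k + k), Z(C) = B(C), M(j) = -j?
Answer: 807875/4 ≈ 2.0197e+5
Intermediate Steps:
w(U) = 0
B(H) = H/8 (B(H) = -(-1)*H/8 = H/8)
Z(C) = C/8
r(k) = 4*k**2/9 (r(k) = ((k + k)*(k + k))/9 = ((2*k)*(2*k))/9 = (4*k**2)/9 = 4*k**2/9)
-(439 + r(Z(b(-3, w(-1)))))*(-460) = -(439 + 4*((1/8)*3)**2/9)*(-460) = -(439 + 4*(3/8)**2/9)*(-460) = -(439 + (4/9)*(9/64))*(-460) = -(439 + 1/16)*(-460) = -7025*(-460)/16 = -1*(-807875/4) = 807875/4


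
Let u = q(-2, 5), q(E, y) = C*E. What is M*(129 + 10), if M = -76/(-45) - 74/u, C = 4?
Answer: 273691/180 ≈ 1520.5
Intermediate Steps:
q(E, y) = 4*E
u = -8 (u = 4*(-2) = -8)
M = 1969/180 (M = -76/(-45) - 74/(-8) = -76*(-1/45) - 74*(-⅛) = 76/45 + 37/4 = 1969/180 ≈ 10.939)
M*(129 + 10) = 1969*(129 + 10)/180 = (1969/180)*139 = 273691/180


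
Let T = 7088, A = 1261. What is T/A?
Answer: 7088/1261 ≈ 5.6209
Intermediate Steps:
T/A = 7088/1261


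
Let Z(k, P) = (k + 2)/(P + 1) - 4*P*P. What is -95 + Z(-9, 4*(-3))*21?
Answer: -133954/11 ≈ -12178.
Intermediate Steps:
Z(k, P) = -4*P**2 + (2 + k)/(1 + P) (Z(k, P) = (2 + k)/(1 + P) - 4*P**2 = -4*P**2 + (2 + k)/(1 + P))
-95 + Z(-9, 4*(-3))*21 = -95 + ((2 - 9 - 4*(4*(-3))**2 - 4*(4*(-3))**3)/(1 + 4*(-3)))*21 = -95 + ((2 - 9 - 4*(-12)**2 - 4*(-12)**3)/(1 - 12))*21 = -95 + ((2 - 9 - 4*144 - 4*(-1728))/(-11))*21 = -95 - (2 - 9 - 576 + 6912)/11*21 = -95 - 1/11*6329*21 = -95 - 6329/11*21 = -95 - 132909/11 = -133954/11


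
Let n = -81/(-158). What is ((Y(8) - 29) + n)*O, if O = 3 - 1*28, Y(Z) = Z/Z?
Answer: 108575/158 ≈ 687.18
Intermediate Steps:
Y(Z) = 1
n = 81/158 (n = -81*(-1/158) = 81/158 ≈ 0.51266)
O = -25 (O = 3 - 28 = -25)
((Y(8) - 29) + n)*O = ((1 - 29) + 81/158)*(-25) = (-28 + 81/158)*(-25) = -4343/158*(-25) = 108575/158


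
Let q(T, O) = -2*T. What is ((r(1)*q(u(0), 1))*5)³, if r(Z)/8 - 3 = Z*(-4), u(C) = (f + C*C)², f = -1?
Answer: 512000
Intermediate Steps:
u(C) = (-1 + C²)² (u(C) = (-1 + C*C)² = (-1 + C²)²)
r(Z) = 24 - 32*Z (r(Z) = 24 + 8*(Z*(-4)) = 24 + 8*(-4*Z) = 24 - 32*Z)
((r(1)*q(u(0), 1))*5)³ = (((24 - 32*1)*(-2*(-1 + 0²)²))*5)³ = (((24 - 32)*(-2*(-1 + 0)²))*5)³ = (-(-16)*(-1)²*5)³ = (-(-16)*5)³ = (-8*(-2)*5)³ = (16*5)³ = 80³ = 512000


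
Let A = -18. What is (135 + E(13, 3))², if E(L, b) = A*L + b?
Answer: 9216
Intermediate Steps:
E(L, b) = b - 18*L (E(L, b) = -18*L + b = b - 18*L)
(135 + E(13, 3))² = (135 + (3 - 18*13))² = (135 + (3 - 234))² = (135 - 231)² = (-96)² = 9216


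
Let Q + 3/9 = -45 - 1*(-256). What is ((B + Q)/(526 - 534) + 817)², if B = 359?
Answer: 320374201/576 ≈ 5.5621e+5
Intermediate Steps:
Q = 632/3 (Q = -⅓ + (-45 - 1*(-256)) = -⅓ + (-45 + 256) = -⅓ + 211 = 632/3 ≈ 210.67)
((B + Q)/(526 - 534) + 817)² = ((359 + 632/3)/(526 - 534) + 817)² = ((1709/3)/(-8) + 817)² = ((1709/3)*(-⅛) + 817)² = (-1709/24 + 817)² = (17899/24)² = 320374201/576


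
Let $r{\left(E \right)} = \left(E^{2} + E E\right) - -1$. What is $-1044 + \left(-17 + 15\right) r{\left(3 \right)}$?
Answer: $-1082$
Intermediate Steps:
$r{\left(E \right)} = 1 + 2 E^{2}$ ($r{\left(E \right)} = \left(E^{2} + E^{2}\right) + \left(-1 + 2\right) = 2 E^{2} + 1 = 1 + 2 E^{2}$)
$-1044 + \left(-17 + 15\right) r{\left(3 \right)} = -1044 + \left(-17 + 15\right) \left(1 + 2 \cdot 3^{2}\right) = -1044 - 2 \left(1 + 2 \cdot 9\right) = -1044 - 2 \left(1 + 18\right) = -1044 - 38 = -1082$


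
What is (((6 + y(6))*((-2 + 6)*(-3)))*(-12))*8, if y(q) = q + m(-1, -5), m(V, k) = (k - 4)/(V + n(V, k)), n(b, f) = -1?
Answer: 19008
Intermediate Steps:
m(V, k) = (-4 + k)/(-1 + V) (m(V, k) = (k - 4)/(V - 1) = (-4 + k)/(-1 + V))
y(q) = 9/2 + q (y(q) = q + (-4 - 5)/(-1 - 1) = q - 9/(-2) = q - ½*(-9) = q + 9/2 = 9/2 + q)
(((6 + y(6))*((-2 + 6)*(-3)))*(-12))*8 = (((6 + (9/2 + 6))*((-2 + 6)*(-3)))*(-12))*8 = (((6 + 21/2)*(4*(-3)))*(-12))*8 = (((33/2)*(-12))*(-12))*8 = -198*(-12)*8 = 2376*8 = 19008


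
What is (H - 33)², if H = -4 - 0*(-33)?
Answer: 1369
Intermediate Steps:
H = -4 (H = -4 - 1*0 = -4 + 0 = -4)
(H - 33)² = (-4 - 33)² = (-37)² = 1369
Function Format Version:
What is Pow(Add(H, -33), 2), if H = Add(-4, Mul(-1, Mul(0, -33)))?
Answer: 1369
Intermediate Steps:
H = -4 (H = Add(-4, Mul(-1, 0)) = Add(-4, 0) = -4)
Pow(Add(H, -33), 2) = Pow(Add(-4, -33), 2) = Pow(-37, 2) = 1369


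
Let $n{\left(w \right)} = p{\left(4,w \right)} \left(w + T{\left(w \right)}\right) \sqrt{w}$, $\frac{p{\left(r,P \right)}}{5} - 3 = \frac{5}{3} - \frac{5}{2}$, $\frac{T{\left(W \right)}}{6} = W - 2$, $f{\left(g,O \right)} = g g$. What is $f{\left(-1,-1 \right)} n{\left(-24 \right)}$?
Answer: $- 3900 i \sqrt{6} \approx - 9553.0 i$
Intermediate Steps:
$f{\left(g,O \right)} = g^{2}$
$T{\left(W \right)} = -12 + 6 W$ ($T{\left(W \right)} = 6 \left(W - 2\right) = 6 \left(-2 + W\right) = -12 + 6 W$)
$p{\left(r,P \right)} = \frac{65}{6}$ ($p{\left(r,P \right)} = 15 + 5 \left(\frac{5}{3} - \frac{5}{2}\right) = 15 + 5 \left(- \frac{5}{6}\right) = 15 - \frac{25}{6} = \frac{65}{6}$)
$n{\left(w \right)} = \sqrt{w} \left(-130 + \frac{455 w}{6}\right)$ ($n{\left(w \right)} = \frac{65 \left(w + \left(-12 + 6 w\right)\right)}{6} \sqrt{w} = \frac{65 \left(-12 + 7 w\right)}{6} \sqrt{w} = \left(-130 + \frac{455 w}{6}\right) \sqrt{w} = \sqrt{w} \left(-130 + \frac{455 w}{6}\right)$)
$f{\left(-1,-1 \right)} n{\left(-24 \right)} = \left(-1\right)^{2} \sqrt{-24} \left(-130 + \frac{455}{6} \left(-24\right)\right) = 1 \cdot 2 i \sqrt{6} \left(-130 - 1820\right) = 1 \cdot 2 i \sqrt{6} \left(-1950\right) = 1 \left(- 3900 i \sqrt{6}\right) = - 3900 i \sqrt{6}$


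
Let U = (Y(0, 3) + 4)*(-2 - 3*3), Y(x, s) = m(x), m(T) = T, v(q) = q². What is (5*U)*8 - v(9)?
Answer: -1841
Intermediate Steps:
Y(x, s) = x
U = -44 (U = (0 + 4)*(-2 - 3*3) = 4*(-2 - 9) = 4*(-11) = -44)
(5*U)*8 - v(9) = (5*(-44))*8 - 1*9² = -220*8 - 1*81 = -1760 - 81 = -1841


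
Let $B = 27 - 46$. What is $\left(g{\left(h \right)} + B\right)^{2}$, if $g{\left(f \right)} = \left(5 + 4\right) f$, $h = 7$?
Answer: $1936$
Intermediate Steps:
$g{\left(f \right)} = 9 f$
$B = -19$ ($B = 27 - 46 = -19$)
$\left(g{\left(h \right)} + B\right)^{2} = \left(9 \cdot 7 - 19\right)^{2} = \left(63 - 19\right)^{2} = 44^{2} = 1936$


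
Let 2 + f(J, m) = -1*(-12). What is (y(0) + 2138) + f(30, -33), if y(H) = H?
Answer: 2148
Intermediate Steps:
f(J, m) = 10 (f(J, m) = -2 - 1*(-12) = -2 + 12 = 10)
(y(0) + 2138) + f(30, -33) = (0 + 2138) + 10 = 2138 + 10 = 2148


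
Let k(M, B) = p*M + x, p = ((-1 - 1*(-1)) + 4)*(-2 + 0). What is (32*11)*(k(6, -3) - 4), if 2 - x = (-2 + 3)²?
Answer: -17952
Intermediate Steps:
x = 1 (x = 2 - (-2 + 3)² = 2 - 1*1² = 2 - 1*1 = 2 - 1 = 1)
p = -8 (p = ((-1 + 1) + 4)*(-2) = (0 + 4)*(-2) = 4*(-2) = -8)
k(M, B) = 1 - 8*M (k(M, B) = -8*M + 1 = 1 - 8*M)
(32*11)*(k(6, -3) - 4) = (32*11)*((1 - 8*6) - 4) = 352*((1 - 48) - 4) = 352*(-47 - 4) = 352*(-51) = -17952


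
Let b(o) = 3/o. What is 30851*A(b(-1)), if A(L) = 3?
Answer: 92553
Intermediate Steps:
30851*A(b(-1)) = 30851*3 = 92553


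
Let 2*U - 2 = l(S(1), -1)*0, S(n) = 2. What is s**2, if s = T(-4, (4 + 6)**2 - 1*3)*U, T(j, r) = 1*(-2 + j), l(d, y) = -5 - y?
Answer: 36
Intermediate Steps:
T(j, r) = -2 + j
U = 1 (U = 1 + ((-5 - 1*(-1))*0)/2 = 1 + ((-5 + 1)*0)/2 = 1 + (-4*0)/2 = 1 + (1/2)*0 = 1 + 0 = 1)
s = -6 (s = (-2 - 4)*1 = -6*1 = -6)
s**2 = (-6)**2 = 36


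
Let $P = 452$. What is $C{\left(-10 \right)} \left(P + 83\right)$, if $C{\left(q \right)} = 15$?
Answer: $8025$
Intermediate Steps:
$C{\left(-10 \right)} \left(P + 83\right) = 15 \left(452 + 83\right) = 15 \cdot 535 = 8025$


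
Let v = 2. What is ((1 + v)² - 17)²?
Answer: 64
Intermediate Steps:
((1 + v)² - 17)² = ((1 + 2)² - 17)² = (3² - 17)² = (9 - 17)² = (-8)² = 64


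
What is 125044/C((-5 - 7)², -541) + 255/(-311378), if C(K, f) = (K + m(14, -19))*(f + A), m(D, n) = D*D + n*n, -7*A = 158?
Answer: -273256842899/861098733210 ≈ -0.31734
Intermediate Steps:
A = -158/7 (A = -⅐*158 = -158/7 ≈ -22.571)
m(D, n) = D² + n²
C(K, f) = (557 + K)*(-158/7 + f) (C(K, f) = (K + (14² + (-19)²))*(f - 158/7) = (K + (196 + 361))*(-158/7 + f) = (K + 557)*(-158/7 + f) = (557 + K)*(-158/7 + f))
125044/C((-5 - 7)², -541) + 255/(-311378) = 125044/(-88006/7 + 557*(-541) - 158*(-5 - 7)²/7 + (-5 - 7)²*(-541)) + 255/(-311378) = 125044/(-88006/7 - 301337 - 158/7*(-12)² + (-12)²*(-541)) + 255*(-1/311378) = 125044/(-88006/7 - 301337 - 158/7*144 + 144*(-541)) - 255/311378 = 125044/(-88006/7 - 301337 - 22752/7 - 77904) - 255/311378 = 125044/(-2765445/7) - 255/311378 = 125044*(-7/2765445) - 255/311378 = -875308/2765445 - 255/311378 = -273256842899/861098733210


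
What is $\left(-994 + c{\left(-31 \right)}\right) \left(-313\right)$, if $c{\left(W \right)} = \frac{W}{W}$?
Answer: $310809$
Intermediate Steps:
$c{\left(W \right)} = 1$
$\left(-994 + c{\left(-31 \right)}\right) \left(-313\right) = \left(-994 + 1\right) \left(-313\right) = \left(-993\right) \left(-313\right) = 310809$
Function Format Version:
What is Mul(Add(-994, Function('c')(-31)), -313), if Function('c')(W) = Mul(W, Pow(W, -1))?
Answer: 310809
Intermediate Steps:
Function('c')(W) = 1
Mul(Add(-994, Function('c')(-31)), -313) = Mul(Add(-994, 1), -313) = Mul(-993, -313) = 310809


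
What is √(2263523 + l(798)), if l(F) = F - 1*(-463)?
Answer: 4*√141549 ≈ 1504.9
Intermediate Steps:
l(F) = 463 + F (l(F) = F + 463 = 463 + F)
√(2263523 + l(798)) = √(2263523 + (463 + 798)) = √(2263523 + 1261) = √2264784 = 4*√141549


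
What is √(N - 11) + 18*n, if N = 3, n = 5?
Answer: 90 + 2*I*√2 ≈ 90.0 + 2.8284*I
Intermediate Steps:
√(N - 11) + 18*n = √(3 - 11) + 18*5 = √(-8) + 90 = 2*I*√2 + 90 = 90 + 2*I*√2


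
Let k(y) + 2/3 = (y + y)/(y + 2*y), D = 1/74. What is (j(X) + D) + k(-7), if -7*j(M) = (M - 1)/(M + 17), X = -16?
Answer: 1265/518 ≈ 2.4421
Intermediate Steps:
D = 1/74 ≈ 0.013514
j(M) = -(-1 + M)/(7*(17 + M)) (j(M) = -(M - 1)/(7*(M + 17)) = -(-1 + M)/(7*(17 + M)))
k(y) = 0 (k(y) = -2/3 + (y + y)/(y + 2*y) = -2/3 + (2*y)/((3*y)) = -2/3 + (2*y)*(1/(3*y)) = -2/3 + 2/3 = 0)
(j(X) + D) + k(-7) = ((1 - 1*(-16))/(7*(17 - 16)) + 1/74) + 0 = ((1/7)*(1 + 16)/1 + 1/74) + 0 = ((1/7)*1*17 + 1/74) + 0 = (17/7 + 1/74) + 0 = 1265/518 + 0 = 1265/518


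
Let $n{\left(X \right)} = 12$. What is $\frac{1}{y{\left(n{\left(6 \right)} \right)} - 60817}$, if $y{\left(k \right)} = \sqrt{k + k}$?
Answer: $- \frac{60817}{3698707465} - \frac{2 \sqrt{6}}{3698707465} \approx -1.6444 \cdot 10^{-5}$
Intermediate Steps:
$y{\left(k \right)} = \sqrt{2} \sqrt{k}$ ($y{\left(k \right)} = \sqrt{2 k} = \sqrt{2} \sqrt{k}$)
$\frac{1}{y{\left(n{\left(6 \right)} \right)} - 60817} = \frac{1}{\sqrt{2} \sqrt{12} - 60817} = \frac{1}{\sqrt{2} \cdot 2 \sqrt{3} - 60817} = \frac{1}{2 \sqrt{6} - 60817} = \frac{1}{-60817 + 2 \sqrt{6}}$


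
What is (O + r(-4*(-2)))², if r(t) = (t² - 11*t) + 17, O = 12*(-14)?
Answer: 30625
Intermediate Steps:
O = -168
r(t) = 17 + t² - 11*t
(O + r(-4*(-2)))² = (-168 + (17 + (-4*(-2))² - (-44)*(-2)))² = (-168 + (17 + 8² - 11*8))² = (-168 + (17 + 64 - 88))² = (-168 - 7)² = (-175)² = 30625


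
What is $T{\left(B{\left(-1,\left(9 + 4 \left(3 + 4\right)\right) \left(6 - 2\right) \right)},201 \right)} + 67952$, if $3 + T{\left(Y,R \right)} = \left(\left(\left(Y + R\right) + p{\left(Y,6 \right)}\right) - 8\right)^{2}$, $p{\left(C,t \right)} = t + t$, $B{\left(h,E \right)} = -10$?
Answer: $105974$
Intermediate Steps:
$p{\left(C,t \right)} = 2 t$
$T{\left(Y,R \right)} = -3 + \left(4 + R + Y\right)^{2}$ ($T{\left(Y,R \right)} = -3 + \left(\left(\left(Y + R\right) + 2 \cdot 6\right) - 8\right)^{2} = -3 + \left(\left(\left(R + Y\right) + 12\right) - 8\right)^{2} = -3 + \left(\left(12 + R + Y\right) - 8\right)^{2} = -3 + \left(4 + R + Y\right)^{2}$)
$T{\left(B{\left(-1,\left(9 + 4 \left(3 + 4\right)\right) \left(6 - 2\right) \right)},201 \right)} + 67952 = \left(-3 + \left(4 + 201 - 10\right)^{2}\right) + 67952 = \left(-3 + 195^{2}\right) + 67952 = \left(-3 + 38025\right) + 67952 = 38022 + 67952 = 105974$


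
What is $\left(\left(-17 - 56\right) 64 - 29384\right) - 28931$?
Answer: $-62987$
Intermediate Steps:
$\left(\left(-17 - 56\right) 64 - 29384\right) - 28931 = \left(\left(-73\right) 64 - 29384\right) - 28931 = \left(-4672 - 29384\right) - 28931 = -34056 - 28931 = -62987$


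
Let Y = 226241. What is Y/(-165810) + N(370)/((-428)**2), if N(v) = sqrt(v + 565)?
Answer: -226241/165810 + sqrt(935)/183184 ≈ -1.3643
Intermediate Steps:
N(v) = sqrt(565 + v)
Y/(-165810) + N(370)/((-428)**2) = 226241/(-165810) + sqrt(565 + 370)/((-428)**2) = 226241*(-1/165810) + sqrt(935)/183184 = -226241/165810 + sqrt(935)*(1/183184) = -226241/165810 + sqrt(935)/183184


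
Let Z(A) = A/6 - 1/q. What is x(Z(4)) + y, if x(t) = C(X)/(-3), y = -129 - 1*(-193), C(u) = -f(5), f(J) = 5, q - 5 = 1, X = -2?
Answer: 197/3 ≈ 65.667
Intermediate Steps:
q = 6 (q = 5 + 1 = 6)
C(u) = -5 (C(u) = -1*5 = -5)
Z(A) = -⅙ + A/6 (Z(A) = A/6 - 1/6 = A*(⅙) - 1*⅙ = A/6 - ⅙ = -⅙ + A/6)
y = 64 (y = -129 + 193 = 64)
x(t) = 5/3 (x(t) = -5/(-3) = -5*(-⅓) = 5/3)
x(Z(4)) + y = 5/3 + 64 = 197/3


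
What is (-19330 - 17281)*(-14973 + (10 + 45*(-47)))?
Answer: 625242658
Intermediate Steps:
(-19330 - 17281)*(-14973 + (10 + 45*(-47))) = -36611*(-14973 + (10 - 2115)) = -36611*(-14973 - 2105) = -36611*(-17078) = 625242658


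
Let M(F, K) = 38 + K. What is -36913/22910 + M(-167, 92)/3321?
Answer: -119609773/76084110 ≈ -1.5721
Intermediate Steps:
-36913/22910 + M(-167, 92)/3321 = -36913/22910 + (38 + 92)/3321 = -36913*1/22910 + 130*(1/3321) = -36913/22910 + 130/3321 = -119609773/76084110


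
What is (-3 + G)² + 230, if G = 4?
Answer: 231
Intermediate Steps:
(-3 + G)² + 230 = (-3 + 4)² + 230 = 1² + 230 = 1 + 230 = 231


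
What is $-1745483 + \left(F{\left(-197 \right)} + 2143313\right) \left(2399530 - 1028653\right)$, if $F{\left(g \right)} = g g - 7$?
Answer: $2991409519372$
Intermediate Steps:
$F{\left(g \right)} = -7 + g^{2}$ ($F{\left(g \right)} = g^{2} - 7 = -7 + g^{2}$)
$-1745483 + \left(F{\left(-197 \right)} + 2143313\right) \left(2399530 - 1028653\right) = -1745483 + \left(\left(-7 + \left(-197\right)^{2}\right) + 2143313\right) \left(2399530 - 1028653\right) = -1745483 + \left(\left(-7 + 38809\right) + 2143313\right) 1370877 = -1745483 + \left(38802 + 2143313\right) 1370877 = -1745483 + 2182115 \cdot 1370877 = -1745483 + 2991411264855 = 2991409519372$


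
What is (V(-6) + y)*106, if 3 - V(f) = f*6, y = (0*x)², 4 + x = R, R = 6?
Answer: 4134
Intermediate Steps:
x = 2 (x = -4 + 6 = 2)
y = 0 (y = (0*2)² = 0² = 0)
V(f) = 3 - 6*f (V(f) = 3 - f*6 = 3 - 6*f)
(V(-6) + y)*106 = ((3 - 6*(-6)) + 0)*106 = ((3 + 36) + 0)*106 = (39 + 0)*106 = 39*106 = 4134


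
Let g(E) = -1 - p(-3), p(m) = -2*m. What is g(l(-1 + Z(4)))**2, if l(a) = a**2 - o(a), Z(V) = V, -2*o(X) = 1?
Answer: 49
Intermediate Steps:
o(X) = -1/2 (o(X) = -1/2*1 = -1/2)
l(a) = 1/2 + a**2 (l(a) = a**2 - 1*(-1/2) = a**2 + 1/2 = 1/2 + a**2)
g(E) = -7 (g(E) = -1 - (-2)*(-3) = -1 - 1*6 = -1 - 6 = -7)
g(l(-1 + Z(4)))**2 = (-7)**2 = 49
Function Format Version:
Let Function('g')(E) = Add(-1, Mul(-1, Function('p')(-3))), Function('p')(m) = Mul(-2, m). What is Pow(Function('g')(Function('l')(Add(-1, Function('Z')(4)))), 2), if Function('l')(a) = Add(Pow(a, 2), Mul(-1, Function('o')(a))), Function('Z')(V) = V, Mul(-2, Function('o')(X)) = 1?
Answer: 49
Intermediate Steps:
Function('o')(X) = Rational(-1, 2) (Function('o')(X) = Mul(Rational(-1, 2), 1) = Rational(-1, 2))
Function('l')(a) = Add(Rational(1, 2), Pow(a, 2)) (Function('l')(a) = Add(Pow(a, 2), Mul(-1, Rational(-1, 2))) = Add(Pow(a, 2), Rational(1, 2)) = Add(Rational(1, 2), Pow(a, 2)))
Function('g')(E) = -7 (Function('g')(E) = Add(-1, Mul(-1, Mul(-2, -3))) = Add(-1, Mul(-1, 6)) = Add(-1, -6) = -7)
Pow(Function('g')(Function('l')(Add(-1, Function('Z')(4)))), 2) = Pow(-7, 2) = 49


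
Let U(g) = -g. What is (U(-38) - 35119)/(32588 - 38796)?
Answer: 35081/6208 ≈ 5.6509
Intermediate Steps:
(U(-38) - 35119)/(32588 - 38796) = (-1*(-38) - 35119)/(32588 - 38796) = (38 - 35119)/(-6208) = -35081*(-1/6208) = 35081/6208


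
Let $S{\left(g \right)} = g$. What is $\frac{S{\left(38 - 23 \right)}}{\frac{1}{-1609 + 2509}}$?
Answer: $13500$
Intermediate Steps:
$\frac{S{\left(38 - 23 \right)}}{\frac{1}{-1609 + 2509}} = \frac{38 - 23}{\frac{1}{-1609 + 2509}} = \frac{15}{\frac{1}{900}} = 15 \frac{1}{\frac{1}{900}} = 15 \cdot 900 = 13500$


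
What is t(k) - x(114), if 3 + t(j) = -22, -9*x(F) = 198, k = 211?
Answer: -3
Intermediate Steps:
x(F) = -22 (x(F) = -⅑*198 = -22)
t(j) = -25 (t(j) = -3 - 22 = -25)
t(k) - x(114) = -25 - 1*(-22) = -25 + 22 = -3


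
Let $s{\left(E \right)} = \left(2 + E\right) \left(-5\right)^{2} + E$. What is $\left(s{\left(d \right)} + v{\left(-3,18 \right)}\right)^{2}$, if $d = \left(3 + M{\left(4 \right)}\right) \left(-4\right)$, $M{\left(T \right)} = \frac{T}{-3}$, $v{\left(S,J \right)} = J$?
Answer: $\frac{99856}{9} \approx 11095.0$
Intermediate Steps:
$M{\left(T \right)} = - \frac{T}{3}$ ($M{\left(T \right)} = T \left(- \frac{1}{3}\right) = - \frac{T}{3}$)
$d = - \frac{20}{3}$ ($d = \left(3 - \frac{4}{3}\right) \left(-4\right) = \frac{5}{3} \left(-4\right) = - \frac{20}{3} \approx -6.6667$)
$s{\left(E \right)} = 50 + 26 E$ ($s{\left(E \right)} = \left(2 + E\right) 25 + E = \left(50 + 25 E\right) + E = 50 + 26 E$)
$\left(s{\left(d \right)} + v{\left(-3,18 \right)}\right)^{2} = \left(\left(50 + 26 \left(- \frac{20}{3}\right)\right) + 18\right)^{2} = \left(\left(50 - \frac{520}{3}\right) + 18\right)^{2} = \left(- \frac{370}{3} + 18\right)^{2} = \left(- \frac{316}{3}\right)^{2} = \frac{99856}{9}$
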